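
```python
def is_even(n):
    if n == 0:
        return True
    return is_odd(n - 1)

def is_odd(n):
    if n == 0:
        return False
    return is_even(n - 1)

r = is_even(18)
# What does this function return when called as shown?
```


is_even(18)
= is_odd(17)
= is_even(16)
= is_odd(15)
= is_even(14)
= is_odd(13)
= is_even(12)
= is_odd(11)
= is_even(10)
= is_odd(9)
= is_even(8)
= is_odd(7)
= is_even(6)
= is_odd(5)
= is_even(4)
= is_odd(3)
= is_even(2)
= is_odd(1)
= is_even(0)
n == 0: return True
= True


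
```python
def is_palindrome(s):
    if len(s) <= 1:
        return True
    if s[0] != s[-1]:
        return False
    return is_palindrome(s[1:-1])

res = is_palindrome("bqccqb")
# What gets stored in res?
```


is_palindrome("bqccqb")
"bqccqb": s[0]='b' == s[-1]='b' -> is_palindrome("qccq")
"qccq": s[0]='q' == s[-1]='q' -> is_palindrome("cc")
"cc": s[0]='c' == s[-1]='c' -> is_palindrome("")
"": len <= 1 -> True
= True


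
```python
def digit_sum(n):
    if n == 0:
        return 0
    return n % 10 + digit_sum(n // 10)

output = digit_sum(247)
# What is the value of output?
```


digit_sum(247)
= 7 + digit_sum(24)
= 7 + 4 + digit_sum(2)
= 7 + 4 + 2 + digit_sum(0)
= 7 + 4 + 2 + 0
= 13


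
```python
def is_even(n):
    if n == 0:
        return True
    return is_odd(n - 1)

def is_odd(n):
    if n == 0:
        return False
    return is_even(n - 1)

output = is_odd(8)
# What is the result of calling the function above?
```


is_odd(8)
= is_even(7)
= is_odd(6)
= is_even(5)
= is_odd(4)
= is_even(3)
= is_odd(2)
= is_even(1)
= is_odd(0)
n == 0: return False
= False


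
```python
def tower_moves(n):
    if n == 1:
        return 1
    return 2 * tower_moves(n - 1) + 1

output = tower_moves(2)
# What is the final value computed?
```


tower_moves(2)
= 2 * tower_moves(1) + 1
Now compute bottom-up:
tower_moves(1) = 1
tower_moves(2) = 2 * 1 + 1 = 3
= 3


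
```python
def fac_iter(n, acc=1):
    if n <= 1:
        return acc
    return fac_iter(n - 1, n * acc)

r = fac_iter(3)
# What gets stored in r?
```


fac_iter(3, 1)
= fac_iter(2, 3 * 1) = fac_iter(2, 3)
= fac_iter(1, 2 * 3) = fac_iter(1, 6)
n <= 1, return acc = 6


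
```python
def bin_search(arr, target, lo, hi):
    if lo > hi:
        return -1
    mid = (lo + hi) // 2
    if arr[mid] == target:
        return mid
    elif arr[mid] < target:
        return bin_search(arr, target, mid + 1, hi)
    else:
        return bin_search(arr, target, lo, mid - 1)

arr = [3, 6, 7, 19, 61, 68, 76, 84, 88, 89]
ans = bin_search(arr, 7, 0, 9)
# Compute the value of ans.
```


bin_search(arr, 7, 0, 9)
lo=0, hi=9, mid=4, arr[mid]=61
61 > 7, search left half
lo=0, hi=3, mid=1, arr[mid]=6
6 < 7, search right half
lo=2, hi=3, mid=2, arr[mid]=7
arr[2] == 7, found at index 2
= 2


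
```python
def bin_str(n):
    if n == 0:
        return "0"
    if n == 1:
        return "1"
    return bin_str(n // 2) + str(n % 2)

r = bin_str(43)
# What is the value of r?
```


bin_str(43)
= bin_str(21) + "1"
= bin_str(10) + "1" + "1"
= bin_str(5) + "0" + "1" + "1"
= bin_str(2) + "1" + "0" + "1" + "1"
= bin_str(1) + "0" + "1" + "0" + "1" + "1"
= "1" + "0" + "1" + "0" + "1" + "1"
= "101011"


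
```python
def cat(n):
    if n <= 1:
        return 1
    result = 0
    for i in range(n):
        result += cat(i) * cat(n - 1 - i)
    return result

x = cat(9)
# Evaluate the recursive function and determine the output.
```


cat(9)
= sum of cat(i) * cat(9-1-i) for i in 0..8
First compute sub-values bottom-up:
  cat(0) = 1, cat(1) = 1
  cat(2) = 1*1 + 1*1 = 2
  cat(3) = 1*2 + 1*1 + 2*1 = 5
  cat(4) = 1*5 + 1*2 + 2*1 + 5*1 = 14
  cat(5) = 1*14 + 1*5 + 2*2 + 5*1 + 14*1 = 42
  cat(6) = 1*42 + 1*14 + 2*5 + 5*2 + 14*1 + 42*1 = 132
  cat(7) = 1*132 + 1*42 + 2*14 + 5*5 + 14*2 + 42*1 + 132*1 = 429
  cat(8) = 1*429 + 1*132 + 2*42 + 5*14 + 14*5 + 42*2 + 132*1 + 429*1 = 1430
Now cat(9):
  cat(0)*cat(8) = 1*1430 = 1430
  cat(1)*cat(7) = 1*429 = 429
  cat(2)*cat(6) = 2*132 = 264
  cat(3)*cat(5) = 5*42 = 210
  cat(4)*cat(4) = 14*14 = 196
  cat(5)*cat(3) = 42*5 = 210
  cat(6)*cat(2) = 132*2 = 264
  cat(7)*cat(1) = 429*1 = 429
  cat(8)*cat(0) = 1430*1 = 1430
= 1430 + 429 + 264 + 210 + 196 + 210 + 264 + 429 + 1430
= 4862


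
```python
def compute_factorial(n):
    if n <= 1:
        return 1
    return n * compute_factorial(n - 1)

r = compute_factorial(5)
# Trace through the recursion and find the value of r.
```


compute_factorial(5)
= 5 * compute_factorial(4)
= 5 * 4 * compute_factorial(3)
= 5 * 4 * 3 * compute_factorial(2)
= 5 * 4 * 3 * 2 * compute_factorial(1)
= 5 * 4 * 3 * 2 * 1
= 120


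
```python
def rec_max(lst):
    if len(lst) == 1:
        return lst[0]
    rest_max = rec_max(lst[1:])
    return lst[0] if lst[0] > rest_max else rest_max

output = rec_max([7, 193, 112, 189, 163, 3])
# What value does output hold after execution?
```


rec_max([7, 193, 112, 189, 163, 3])
= compare 7 with rec_max([193, 112, 189, 163, 3])
= compare 193 with rec_max([112, 189, 163, 3])
= compare 112 with rec_max([189, 163, 3])
= compare 189 with rec_max([163, 3])
= compare 163 with rec_max([3])
Base: rec_max([3]) = 3
compare 163 with 3: max = 163
compare 189 with 163: max = 189
compare 112 with 189: max = 189
compare 193 with 189: max = 193
compare 7 with 193: max = 193
= 193


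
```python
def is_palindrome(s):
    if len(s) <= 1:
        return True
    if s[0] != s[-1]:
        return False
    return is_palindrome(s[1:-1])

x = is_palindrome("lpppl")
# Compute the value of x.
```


is_palindrome("lpppl")
"lpppl": s[0]='l' == s[-1]='l' -> is_palindrome("ppp")
"ppp": s[0]='p' == s[-1]='p' -> is_palindrome("p")
"p": len <= 1 -> True
= True


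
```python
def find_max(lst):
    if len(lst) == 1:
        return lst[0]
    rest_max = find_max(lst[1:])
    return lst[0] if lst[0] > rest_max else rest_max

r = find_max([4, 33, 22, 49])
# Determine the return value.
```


find_max([4, 33, 22, 49])
= compare 4 with find_max([33, 22, 49])
= compare 33 with find_max([22, 49])
= compare 22 with find_max([49])
Base: find_max([49]) = 49
compare 22 with 49: max = 49
compare 33 with 49: max = 49
compare 4 with 49: max = 49
= 49


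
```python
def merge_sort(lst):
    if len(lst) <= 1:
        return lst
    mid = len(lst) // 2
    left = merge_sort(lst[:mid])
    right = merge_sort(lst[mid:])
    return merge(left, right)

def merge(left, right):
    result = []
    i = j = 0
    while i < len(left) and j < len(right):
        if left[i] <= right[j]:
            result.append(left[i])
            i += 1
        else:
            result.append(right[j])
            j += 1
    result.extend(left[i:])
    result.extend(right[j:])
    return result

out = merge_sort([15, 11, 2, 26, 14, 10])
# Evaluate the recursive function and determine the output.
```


merge_sort([15, 11, 2, 26, 14, 10])
Split into [15, 11, 2] and [26, 14, 10]
Left sorted: [2, 11, 15]
Right sorted: [10, 14, 26]
Merge [2, 11, 15] and [10, 14, 26]
= [2, 10, 11, 14, 15, 26]


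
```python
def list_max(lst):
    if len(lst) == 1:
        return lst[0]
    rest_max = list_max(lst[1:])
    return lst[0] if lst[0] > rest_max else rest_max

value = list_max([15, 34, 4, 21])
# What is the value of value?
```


list_max([15, 34, 4, 21])
= compare 15 with list_max([34, 4, 21])
= compare 34 with list_max([4, 21])
= compare 4 with list_max([21])
Base: list_max([21]) = 21
compare 4 with 21: max = 21
compare 34 with 21: max = 34
compare 15 with 34: max = 34
= 34


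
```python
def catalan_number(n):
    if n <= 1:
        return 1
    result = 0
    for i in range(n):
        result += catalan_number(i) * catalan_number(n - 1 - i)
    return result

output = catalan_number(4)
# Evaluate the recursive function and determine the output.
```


catalan_number(4)
= sum of catalan_number(i) * catalan_number(4-1-i) for i in 0..3
First compute sub-values bottom-up:
  catalan_number(0) = 1, catalan_number(1) = 1
  catalan_number(2) = 1*1 + 1*1 = 2
  catalan_number(3) = 1*2 + 1*1 + 2*1 = 5
Now catalan_number(4):
  catalan_number(0)*catalan_number(3) = 1*5 = 5
  catalan_number(1)*catalan_number(2) = 1*2 = 2
  catalan_number(2)*catalan_number(1) = 2*1 = 2
  catalan_number(3)*catalan_number(0) = 5*1 = 5
= 5 + 2 + 2 + 5
= 14


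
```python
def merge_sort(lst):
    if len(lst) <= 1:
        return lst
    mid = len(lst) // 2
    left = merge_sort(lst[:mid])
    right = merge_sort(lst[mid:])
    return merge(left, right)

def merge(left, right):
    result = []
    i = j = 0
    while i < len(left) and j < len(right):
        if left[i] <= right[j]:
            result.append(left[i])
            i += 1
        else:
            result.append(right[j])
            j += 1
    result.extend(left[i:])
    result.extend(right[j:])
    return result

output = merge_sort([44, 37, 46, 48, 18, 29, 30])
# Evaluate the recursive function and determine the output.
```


merge_sort([44, 37, 46, 48, 18, 29, 30])
Split into [44, 37, 46] and [48, 18, 29, 30]
Left sorted: [37, 44, 46]
Right sorted: [18, 29, 30, 48]
Merge [37, 44, 46] and [18, 29, 30, 48]
= [18, 29, 30, 37, 44, 46, 48]


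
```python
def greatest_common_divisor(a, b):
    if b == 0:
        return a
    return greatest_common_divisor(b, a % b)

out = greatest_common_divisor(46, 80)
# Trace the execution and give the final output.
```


greatest_common_divisor(46, 80)
= greatest_common_divisor(80, 46 % 80) = greatest_common_divisor(80, 46)
= greatest_common_divisor(46, 80 % 46) = greatest_common_divisor(46, 34)
= greatest_common_divisor(34, 46 % 34) = greatest_common_divisor(34, 12)
= greatest_common_divisor(12, 34 % 12) = greatest_common_divisor(12, 10)
= greatest_common_divisor(10, 12 % 10) = greatest_common_divisor(10, 2)
= greatest_common_divisor(2, 10 % 2) = greatest_common_divisor(2, 0)
b == 0, return a = 2


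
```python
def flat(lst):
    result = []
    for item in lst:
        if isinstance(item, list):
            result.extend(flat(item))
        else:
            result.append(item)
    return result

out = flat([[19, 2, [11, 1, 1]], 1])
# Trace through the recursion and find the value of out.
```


flat([[19, 2, [11, 1, 1]], 1])
Processing each element:
  [19, 2, [11, 1, 1]] is a list -> flat recursively -> [19, 2, 11, 1, 1]
  1 is not a list -> append 1
= [19, 2, 11, 1, 1, 1]


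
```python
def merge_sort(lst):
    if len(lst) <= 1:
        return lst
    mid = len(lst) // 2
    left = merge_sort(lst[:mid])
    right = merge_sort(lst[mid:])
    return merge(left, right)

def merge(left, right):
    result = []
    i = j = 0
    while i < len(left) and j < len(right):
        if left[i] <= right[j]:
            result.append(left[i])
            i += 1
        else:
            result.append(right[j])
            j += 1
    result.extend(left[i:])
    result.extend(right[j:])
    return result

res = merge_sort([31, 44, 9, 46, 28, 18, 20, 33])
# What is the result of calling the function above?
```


merge_sort([31, 44, 9, 46, 28, 18, 20, 33])
Split into [31, 44, 9, 46] and [28, 18, 20, 33]
Left sorted: [9, 31, 44, 46]
Right sorted: [18, 20, 28, 33]
Merge [9, 31, 44, 46] and [18, 20, 28, 33]
= [9, 18, 20, 28, 31, 33, 44, 46]


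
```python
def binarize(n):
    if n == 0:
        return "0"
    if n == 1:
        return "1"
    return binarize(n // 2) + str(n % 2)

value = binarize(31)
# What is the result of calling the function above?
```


binarize(31)
= binarize(15) + "1"
= binarize(7) + "1" + "1"
= binarize(3) + "1" + "1" + "1"
= binarize(1) + "1" + "1" + "1" + "1"
= "1" + "1" + "1" + "1" + "1"
= "11111"


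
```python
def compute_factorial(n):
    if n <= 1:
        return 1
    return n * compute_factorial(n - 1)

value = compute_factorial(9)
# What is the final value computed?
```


compute_factorial(9)
= 9 * compute_factorial(8)
= 9 * 8 * compute_factorial(7)
= 9 * 8 * 7 * compute_factorial(6)
= 9 * 8 * 7 * 6 * compute_factorial(5)
= 9 * 8 * 7 * 6 * 5 * compute_factorial(4)
= 9 * 8 * 7 * 6 * 5 * 4 * compute_factorial(3)
= 9 * 8 * 7 * 6 * 5 * 4 * 3 * compute_factorial(2)
= 9 * 8 * 7 * 6 * 5 * 4 * 3 * 2 * compute_factorial(1)
= 9 * 8 * 7 * 6 * 5 * 4 * 3 * 2 * 1
= 362880


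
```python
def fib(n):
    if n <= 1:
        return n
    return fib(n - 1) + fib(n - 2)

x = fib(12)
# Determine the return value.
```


fib(12)
= fib(11) + fib(10)
= (fib(10) + fib(9)) + fib(10)
Computing bottom-up: fib(0)=0, fib(1)=1, fib(2)=1, fib(3)=2, fib(4)=3, fib(5)=5, fib(6)=8, fib(7)=13, fib(8)=21, fib(9)=34, fib(10)=55, fib(11)=89, fib(12)=144
= 144


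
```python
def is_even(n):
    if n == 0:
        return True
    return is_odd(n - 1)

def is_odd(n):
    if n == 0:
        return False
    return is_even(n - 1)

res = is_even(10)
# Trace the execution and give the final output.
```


is_even(10)
= is_odd(9)
= is_even(8)
= is_odd(7)
= is_even(6)
= is_odd(5)
= is_even(4)
= is_odd(3)
= is_even(2)
= is_odd(1)
= is_even(0)
n == 0: return True
= True


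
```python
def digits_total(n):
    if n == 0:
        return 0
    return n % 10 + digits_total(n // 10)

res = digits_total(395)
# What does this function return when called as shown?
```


digits_total(395)
= 5 + digits_total(39)
= 5 + 9 + digits_total(3)
= 5 + 9 + 3 + digits_total(0)
= 5 + 9 + 3 + 0
= 17


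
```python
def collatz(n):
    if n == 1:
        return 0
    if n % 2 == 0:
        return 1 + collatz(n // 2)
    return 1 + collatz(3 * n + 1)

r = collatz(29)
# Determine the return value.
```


collatz(29)
29 is odd -> 3*29+1 = 88 -> collatz(88)
88 is even -> collatz(44)
44 is even -> collatz(22)
22 is even -> collatz(11)
11 is odd -> 3*11+1 = 34 -> collatz(34)
34 is even -> collatz(17)
17 is odd -> 3*17+1 = 52 -> collatz(52)
52 is even -> collatz(26)
26 is even -> collatz(13)
13 is odd -> 3*13+1 = 40 -> collatz(40)
40 is even -> collatz(20)
20 is even -> collatz(10)
10 is even -> collatz(5)
5 is odd -> 3*5+1 = 16 -> collatz(16)
16 is even -> collatz(8)
8 is even -> collatz(4)
4 is even -> collatz(2)
2 is even -> collatz(1)
Reached 1 after 18 steps
= 18


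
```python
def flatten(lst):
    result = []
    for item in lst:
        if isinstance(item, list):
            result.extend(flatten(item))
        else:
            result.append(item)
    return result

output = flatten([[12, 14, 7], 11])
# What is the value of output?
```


flatten([[12, 14, 7], 11])
Processing each element:
  [12, 14, 7] is a list -> flatten recursively -> [12, 14, 7]
  11 is not a list -> append 11
= [12, 14, 7, 11]


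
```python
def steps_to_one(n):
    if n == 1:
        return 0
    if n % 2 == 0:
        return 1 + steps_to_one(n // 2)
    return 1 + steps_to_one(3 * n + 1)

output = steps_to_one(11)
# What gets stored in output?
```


steps_to_one(11)
11 is odd -> 3*11+1 = 34 -> steps_to_one(34)
34 is even -> steps_to_one(17)
17 is odd -> 3*17+1 = 52 -> steps_to_one(52)
52 is even -> steps_to_one(26)
26 is even -> steps_to_one(13)
13 is odd -> 3*13+1 = 40 -> steps_to_one(40)
40 is even -> steps_to_one(20)
20 is even -> steps_to_one(10)
10 is even -> steps_to_one(5)
5 is odd -> 3*5+1 = 16 -> steps_to_one(16)
16 is even -> steps_to_one(8)
8 is even -> steps_to_one(4)
4 is even -> steps_to_one(2)
2 is even -> steps_to_one(1)
Reached 1 after 14 steps
= 14


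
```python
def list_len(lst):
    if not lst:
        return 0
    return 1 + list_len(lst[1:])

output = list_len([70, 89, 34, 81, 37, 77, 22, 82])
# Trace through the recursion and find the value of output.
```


list_len([70, 89, 34, 81, 37, 77, 22, 82])
= 1 + list_len([89, 34, 81, 37, 77, 22, 82])
= 1 + 1 + list_len([34, 81, 37, 77, 22, 82])
= 1 + 1 + 1 + list_len([81, 37, 77, 22, 82])
= 1 + 1 + 1 + 1 + list_len([37, 77, 22, 82])
= 1 + 1 + 1 + 1 + 1 + list_len([77, 22, 82])
= 1 + 1 + 1 + 1 + 1 + 1 + list_len([22, 82])
= 1 + 1 + 1 + 1 + 1 + 1 + 1 + list_len([82])
= 1 + 1 + 1 + 1 + 1 + 1 + 1 + 1 + list_len([])
= 1 + 1 + 1 + 1 + 1 + 1 + 1 + 1 + 0
= 8


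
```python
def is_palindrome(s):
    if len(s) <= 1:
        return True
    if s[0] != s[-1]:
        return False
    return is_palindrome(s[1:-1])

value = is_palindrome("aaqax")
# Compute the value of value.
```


is_palindrome("aaqax")
"aaqax": s[0]='a' != s[-1]='x' -> False
= False


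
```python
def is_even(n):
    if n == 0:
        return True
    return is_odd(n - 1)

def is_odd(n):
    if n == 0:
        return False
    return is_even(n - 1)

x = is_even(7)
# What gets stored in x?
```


is_even(7)
= is_odd(6)
= is_even(5)
= is_odd(4)
= is_even(3)
= is_odd(2)
= is_even(1)
= is_odd(0)
n == 0: return False
= False


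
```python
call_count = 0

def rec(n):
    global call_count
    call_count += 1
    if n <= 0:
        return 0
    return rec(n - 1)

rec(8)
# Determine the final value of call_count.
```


rec(8) calls rec(7) calls ... calls rec(0)
Total calls: 8 + 1 (for base case) = 9


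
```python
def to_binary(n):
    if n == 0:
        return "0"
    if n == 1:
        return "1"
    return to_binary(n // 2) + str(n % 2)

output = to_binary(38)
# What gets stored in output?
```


to_binary(38)
= to_binary(19) + "0"
= to_binary(9) + "1" + "0"
= to_binary(4) + "1" + "1" + "0"
= to_binary(2) + "0" + "1" + "1" + "0"
= to_binary(1) + "0" + "0" + "1" + "1" + "0"
= "1" + "0" + "0" + "1" + "1" + "0"
= "100110"


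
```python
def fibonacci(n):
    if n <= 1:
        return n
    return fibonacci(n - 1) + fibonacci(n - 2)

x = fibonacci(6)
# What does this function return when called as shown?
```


fibonacci(6)
= fibonacci(5) + fibonacci(4)
= (fibonacci(4) + fibonacci(3)) + fibonacci(4)
Computing bottom-up: fibonacci(0)=0, fibonacci(1)=1, fibonacci(2)=1, fibonacci(3)=2, fibonacci(4)=3, fibonacci(5)=5, fibonacci(6)=8
= 8


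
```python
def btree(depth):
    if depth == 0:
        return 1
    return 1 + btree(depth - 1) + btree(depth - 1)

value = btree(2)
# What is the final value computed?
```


btree(2)
= 1 + btree(1) + btree(1)
= 1 + 2 * btree(1)
btree(k) = 2^(k+1) - 1
btree(0) = 1
btree(1) = 3
btree(2) = 7
btree(2) = 2^3 - 1 = 7


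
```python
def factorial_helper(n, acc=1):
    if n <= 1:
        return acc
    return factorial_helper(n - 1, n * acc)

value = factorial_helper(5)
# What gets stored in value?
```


factorial_helper(5, 1)
= factorial_helper(4, 5 * 1) = factorial_helper(4, 5)
= factorial_helper(3, 4 * 5) = factorial_helper(3, 20)
= factorial_helper(2, 3 * 20) = factorial_helper(2, 60)
= factorial_helper(1, 2 * 60) = factorial_helper(1, 120)
n <= 1, return acc = 120


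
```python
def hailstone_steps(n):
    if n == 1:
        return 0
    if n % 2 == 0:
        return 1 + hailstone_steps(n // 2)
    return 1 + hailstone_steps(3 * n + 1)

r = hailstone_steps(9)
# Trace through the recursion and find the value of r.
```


hailstone_steps(9)
9 is odd -> 3*9+1 = 28 -> hailstone_steps(28)
28 is even -> hailstone_steps(14)
14 is even -> hailstone_steps(7)
7 is odd -> 3*7+1 = 22 -> hailstone_steps(22)
22 is even -> hailstone_steps(11)
11 is odd -> 3*11+1 = 34 -> hailstone_steps(34)
34 is even -> hailstone_steps(17)
17 is odd -> 3*17+1 = 52 -> hailstone_steps(52)
52 is even -> hailstone_steps(26)
26 is even -> hailstone_steps(13)
13 is odd -> 3*13+1 = 40 -> hailstone_steps(40)
40 is even -> hailstone_steps(20)
20 is even -> hailstone_steps(10)
10 is even -> hailstone_steps(5)
5 is odd -> 3*5+1 = 16 -> hailstone_steps(16)
16 is even -> hailstone_steps(8)
8 is even -> hailstone_steps(4)
4 is even -> hailstone_steps(2)
2 is even -> hailstone_steps(1)
Reached 1 after 19 steps
= 19


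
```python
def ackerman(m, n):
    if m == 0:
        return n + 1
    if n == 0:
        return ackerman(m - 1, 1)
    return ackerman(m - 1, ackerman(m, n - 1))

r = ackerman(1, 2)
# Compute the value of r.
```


ackerman(1, 2)
= ackerman(0, ackerman(1, 1))
First compute ackerman(1, 1) = 3
= ackerman(0, 3)
= 4


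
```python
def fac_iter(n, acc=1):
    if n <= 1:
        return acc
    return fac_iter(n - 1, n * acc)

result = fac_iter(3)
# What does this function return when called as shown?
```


fac_iter(3, 1)
= fac_iter(2, 3 * 1) = fac_iter(2, 3)
= fac_iter(1, 2 * 3) = fac_iter(1, 6)
n <= 1, return acc = 6


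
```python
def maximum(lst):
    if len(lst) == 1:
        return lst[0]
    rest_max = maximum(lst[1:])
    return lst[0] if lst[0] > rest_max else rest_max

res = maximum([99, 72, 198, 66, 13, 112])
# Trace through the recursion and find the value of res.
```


maximum([99, 72, 198, 66, 13, 112])
= compare 99 with maximum([72, 198, 66, 13, 112])
= compare 72 with maximum([198, 66, 13, 112])
= compare 198 with maximum([66, 13, 112])
= compare 66 with maximum([13, 112])
= compare 13 with maximum([112])
Base: maximum([112]) = 112
compare 13 with 112: max = 112
compare 66 with 112: max = 112
compare 198 with 112: max = 198
compare 72 with 198: max = 198
compare 99 with 198: max = 198
= 198


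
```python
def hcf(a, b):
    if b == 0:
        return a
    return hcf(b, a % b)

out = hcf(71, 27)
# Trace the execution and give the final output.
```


hcf(71, 27)
= hcf(27, 71 % 27) = hcf(27, 17)
= hcf(17, 27 % 17) = hcf(17, 10)
= hcf(10, 17 % 10) = hcf(10, 7)
= hcf(7, 10 % 7) = hcf(7, 3)
= hcf(3, 7 % 3) = hcf(3, 1)
= hcf(1, 3 % 1) = hcf(1, 0)
b == 0, return a = 1


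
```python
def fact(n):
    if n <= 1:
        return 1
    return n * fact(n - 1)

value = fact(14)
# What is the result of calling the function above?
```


fact(14)
= 14 * fact(13)
= 14 * 13 * fact(12)
= 14 * 13 * 12 * fact(11)
= 14 * 13 * 12 * 11 * fact(10)
= 14 * 13 * 12 * 11 * 10 * fact(9)
= 14 * 13 * 12 * 11 * 10 * 9 * fact(8)
= 14 * 13 * 12 * 11 * 10 * 9 * 8 * fact(7)
= 14 * 13 * 12 * 11 * 10 * 9 * 8 * 7 * fact(6)
= 14 * 13 * 12 * 11 * 10 * 9 * 8 * 7 * 6 * fact(5)
= 14 * 13 * 12 * 11 * 10 * 9 * 8 * 7 * 6 * 5 * fact(4)
= 14 * 13 * 12 * 11 * 10 * 9 * 8 * 7 * 6 * 5 * 4 * fact(3)
= 14 * 13 * 12 * 11 * 10 * 9 * 8 * 7 * 6 * 5 * 4 * 3 * fact(2)
= 14 * 13 * 12 * 11 * 10 * 9 * 8 * 7 * 6 * 5 * 4 * 3 * 2 * fact(1)
= 14 * 13 * 12 * 11 * 10 * 9 * 8 * 7 * 6 * 5 * 4 * 3 * 2 * 1
= 87178291200


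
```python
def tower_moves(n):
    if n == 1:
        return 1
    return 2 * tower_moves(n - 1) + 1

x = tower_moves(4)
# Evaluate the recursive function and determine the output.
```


tower_moves(4)
= 2 * tower_moves(3) + 1
= 2 * (2 * tower_moves(2) + 1) + 1
= 2 * (2 * (2 * tower_moves(1) + 1) + 1) + 1
Now compute bottom-up:
tower_moves(1) = 1
tower_moves(2) = 2 * 1 + 1 = 3
tower_moves(3) = 2 * 3 + 1 = 7
tower_moves(4) = 2 * 7 + 1 = 15
= 15


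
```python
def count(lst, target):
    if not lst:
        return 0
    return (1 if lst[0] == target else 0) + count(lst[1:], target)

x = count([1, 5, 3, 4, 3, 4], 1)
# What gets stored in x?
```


count([1, 5, 3, 4, 3, 4], 1)
lst[0]=1 == 1: 1 + count([5, 3, 4, 3, 4], 1)
lst[0]=5 != 1: 0 + count([3, 4, 3, 4], 1)
lst[0]=3 != 1: 0 + count([4, 3, 4], 1)
lst[0]=4 != 1: 0 + count([3, 4], 1)
lst[0]=3 != 1: 0 + count([4], 1)
lst[0]=4 != 1: 0 + count([], 1)
= 1


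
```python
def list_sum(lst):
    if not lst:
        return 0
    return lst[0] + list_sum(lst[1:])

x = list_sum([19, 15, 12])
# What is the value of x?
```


list_sum([19, 15, 12])
= 19 + list_sum([15, 12])
= 19 + 15 + list_sum([12])
= 19 + 15 + 12 + list_sum([])
= 19 + 15 + 12 + 0
= 46


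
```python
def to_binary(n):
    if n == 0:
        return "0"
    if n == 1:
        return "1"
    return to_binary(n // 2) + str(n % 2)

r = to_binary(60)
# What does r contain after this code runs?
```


to_binary(60)
= to_binary(30) + "0"
= to_binary(15) + "0" + "0"
= to_binary(7) + "1" + "0" + "0"
= to_binary(3) + "1" + "1" + "0" + "0"
= to_binary(1) + "1" + "1" + "1" + "0" + "0"
= "1" + "1" + "1" + "1" + "0" + "0"
= "111100"


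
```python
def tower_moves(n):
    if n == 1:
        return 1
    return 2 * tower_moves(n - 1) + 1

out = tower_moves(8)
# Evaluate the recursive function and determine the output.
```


tower_moves(8)
= 2 * tower_moves(7) + 1
= 2 * (2 * tower_moves(6) + 1) + 1
= 2 * (2 * (2 * tower_moves(5) + 1) + 1) + 1
= 2 * (2 * (2 * (2 * tower_moves(4) + 1) + 1) + 1) + 1
= 2 * (2 * (2 * (2 * (2 * tower_moves(3) + 1) + 1) + 1) + 1) + 1
= 2 * (2 * (2 * (2 * (2 * (2 * tower_moves(2) + 1) + 1) + 1) + 1) + 1) + 1
= 2 * (2 * (2 * (2 * (2 * (2 * (2 * tower_moves(1) + 1) + 1) + 1) + 1) + 1) + 1) + 1
Now compute bottom-up:
tower_moves(1) = 1
tower_moves(2) = 2 * 1 + 1 = 3
tower_moves(3) = 2 * 3 + 1 = 7
tower_moves(4) = 2 * 7 + 1 = 15
tower_moves(5) = 2 * 15 + 1 = 31
tower_moves(6) = 2 * 31 + 1 = 63
tower_moves(7) = 2 * 63 + 1 = 127
tower_moves(8) = 2 * 127 + 1 = 255
= 255


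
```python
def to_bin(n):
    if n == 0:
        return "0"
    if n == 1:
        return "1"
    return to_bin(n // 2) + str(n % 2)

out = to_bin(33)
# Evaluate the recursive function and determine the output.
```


to_bin(33)
= to_bin(16) + "1"
= to_bin(8) + "0" + "1"
= to_bin(4) + "0" + "0" + "1"
= to_bin(2) + "0" + "0" + "0" + "1"
= to_bin(1) + "0" + "0" + "0" + "0" + "1"
= "1" + "0" + "0" + "0" + "0" + "1"
= "100001"


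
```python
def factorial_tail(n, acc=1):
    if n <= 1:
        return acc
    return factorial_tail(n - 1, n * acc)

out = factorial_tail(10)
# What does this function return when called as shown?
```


factorial_tail(10, 1)
= factorial_tail(9, 10 * 1) = factorial_tail(9, 10)
= factorial_tail(8, 9 * 10) = factorial_tail(8, 90)
= factorial_tail(7, 8 * 90) = factorial_tail(7, 720)
= factorial_tail(6, 7 * 720) = factorial_tail(6, 5040)
= factorial_tail(5, 6 * 5040) = factorial_tail(5, 30240)
= factorial_tail(4, 5 * 30240) = factorial_tail(4, 151200)
= factorial_tail(3, 4 * 151200) = factorial_tail(3, 604800)
= factorial_tail(2, 3 * 604800) = factorial_tail(2, 1814400)
= factorial_tail(1, 2 * 1814400) = factorial_tail(1, 3628800)
n <= 1, return acc = 3628800


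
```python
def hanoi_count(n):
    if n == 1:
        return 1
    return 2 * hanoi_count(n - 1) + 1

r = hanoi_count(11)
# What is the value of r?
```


hanoi_count(11)
= 2 * hanoi_count(10) + 1
= 2 * (2 * hanoi_count(9) + 1) + 1
= 2 * (2 * (2 * hanoi_count(8) + 1) + 1) + 1
= 2 * (2 * (2 * (2 * hanoi_count(7) + 1) + 1) + 1) + 1
= 2 * (2 * (2 * (2 * (2 * hanoi_count(6) + 1) + 1) + 1) + 1) + 1
= 2 * (2 * (2 * (2 * (2 * (2 * hanoi_count(5) + 1) + 1) + 1) + 1) + 1) + 1
= 2 * (2 * (2 * (2 * (2 * (2 * (2 * hanoi_count(4) + 1) + 1) + 1) + 1) + 1) + 1) + 1
= 2 * (2 * (2 * (2 * (2 * (2 * (2 * (2 * hanoi_count(3) + 1) + 1) + 1) + 1) + 1) + 1) + 1) + 1
= 2 * (2 * (2 * (2 * (2 * (2 * (2 * (2 * (2 * hanoi_count(2) + 1) + 1) + 1) + 1) + 1) + 1) + 1) + 1) + 1
= 2 * (2 * (2 * (2 * (2 * (2 * (2 * (2 * (2 * (2 * hanoi_count(1) + 1) + 1) + 1) + 1) + 1) + 1) + 1) + 1) + 1) + 1
Now compute bottom-up:
hanoi_count(1) = 1
hanoi_count(2) = 2 * 1 + 1 = 3
hanoi_count(3) = 2 * 3 + 1 = 7
hanoi_count(4) = 2 * 7 + 1 = 15
hanoi_count(5) = 2 * 15 + 1 = 31
hanoi_count(6) = 2 * 31 + 1 = 63
hanoi_count(7) = 2 * 63 + 1 = 127
hanoi_count(8) = 2 * 127 + 1 = 255
hanoi_count(9) = 2 * 255 + 1 = 511
hanoi_count(10) = 2 * 511 + 1 = 1023
hanoi_count(11) = 2 * 1023 + 1 = 2047
= 2047


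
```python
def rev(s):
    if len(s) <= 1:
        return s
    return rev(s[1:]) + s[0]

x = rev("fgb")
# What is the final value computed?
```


rev("fgb")
= rev("gb") + "f"
= rev("b") + "g" + "f"
= "b" + "g" + "f"
= "bgf"


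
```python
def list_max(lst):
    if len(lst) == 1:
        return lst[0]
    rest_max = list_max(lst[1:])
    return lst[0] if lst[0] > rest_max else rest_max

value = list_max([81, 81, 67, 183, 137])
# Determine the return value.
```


list_max([81, 81, 67, 183, 137])
= compare 81 with list_max([81, 67, 183, 137])
= compare 81 with list_max([67, 183, 137])
= compare 67 with list_max([183, 137])
= compare 183 with list_max([137])
Base: list_max([137]) = 137
compare 183 with 137: max = 183
compare 67 with 183: max = 183
compare 81 with 183: max = 183
compare 81 with 183: max = 183
= 183


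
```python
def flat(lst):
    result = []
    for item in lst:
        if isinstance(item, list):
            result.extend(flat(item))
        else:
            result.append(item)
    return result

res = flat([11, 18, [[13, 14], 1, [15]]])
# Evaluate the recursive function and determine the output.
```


flat([11, 18, [[13, 14], 1, [15]]])
Processing each element:
  11 is not a list -> append 11
  18 is not a list -> append 18
  [[13, 14], 1, [15]] is a list -> flat recursively -> [13, 14, 1, 15]
= [11, 18, 13, 14, 1, 15]


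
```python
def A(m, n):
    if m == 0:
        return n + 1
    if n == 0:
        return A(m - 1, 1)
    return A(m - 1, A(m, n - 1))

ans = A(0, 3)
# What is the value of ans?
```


A(0, 3)
m == 0: return 3 + 1 = 4
= 4


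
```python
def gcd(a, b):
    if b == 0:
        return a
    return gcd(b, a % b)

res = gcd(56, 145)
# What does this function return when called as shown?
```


gcd(56, 145)
= gcd(145, 56 % 145) = gcd(145, 56)
= gcd(56, 145 % 56) = gcd(56, 33)
= gcd(33, 56 % 33) = gcd(33, 23)
= gcd(23, 33 % 23) = gcd(23, 10)
= gcd(10, 23 % 10) = gcd(10, 3)
= gcd(3, 10 % 3) = gcd(3, 1)
= gcd(1, 3 % 1) = gcd(1, 0)
b == 0, return a = 1


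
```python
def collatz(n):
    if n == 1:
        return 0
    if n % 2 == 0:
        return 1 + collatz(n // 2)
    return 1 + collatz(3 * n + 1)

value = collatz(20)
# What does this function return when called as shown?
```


collatz(20)
20 is even -> collatz(10)
10 is even -> collatz(5)
5 is odd -> 3*5+1 = 16 -> collatz(16)
16 is even -> collatz(8)
8 is even -> collatz(4)
4 is even -> collatz(2)
2 is even -> collatz(1)
Reached 1 after 7 steps
= 7


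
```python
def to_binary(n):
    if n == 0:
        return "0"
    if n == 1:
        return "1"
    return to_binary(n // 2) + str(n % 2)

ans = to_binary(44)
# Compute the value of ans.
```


to_binary(44)
= to_binary(22) + "0"
= to_binary(11) + "0" + "0"
= to_binary(5) + "1" + "0" + "0"
= to_binary(2) + "1" + "1" + "0" + "0"
= to_binary(1) + "0" + "1" + "1" + "0" + "0"
= "1" + "0" + "1" + "1" + "0" + "0"
= "101100"


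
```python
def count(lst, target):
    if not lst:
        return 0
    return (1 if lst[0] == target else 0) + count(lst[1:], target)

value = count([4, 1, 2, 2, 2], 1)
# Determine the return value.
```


count([4, 1, 2, 2, 2], 1)
lst[0]=4 != 1: 0 + count([1, 2, 2, 2], 1)
lst[0]=1 == 1: 1 + count([2, 2, 2], 1)
lst[0]=2 != 1: 0 + count([2, 2], 1)
lst[0]=2 != 1: 0 + count([2], 1)
lst[0]=2 != 1: 0 + count([], 1)
= 1


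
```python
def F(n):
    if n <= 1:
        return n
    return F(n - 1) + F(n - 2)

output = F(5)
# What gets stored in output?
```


F(5)
= F(4) + F(3)
= (F(3) + F(2)) + F(3)
Computing bottom-up: F(0)=0, F(1)=1, F(2)=1, F(3)=2, F(4)=3, F(5)=5
= 5


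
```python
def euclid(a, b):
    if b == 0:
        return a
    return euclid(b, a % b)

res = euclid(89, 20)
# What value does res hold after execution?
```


euclid(89, 20)
= euclid(20, 89 % 20) = euclid(20, 9)
= euclid(9, 20 % 9) = euclid(9, 2)
= euclid(2, 9 % 2) = euclid(2, 1)
= euclid(1, 2 % 1) = euclid(1, 0)
b == 0, return a = 1


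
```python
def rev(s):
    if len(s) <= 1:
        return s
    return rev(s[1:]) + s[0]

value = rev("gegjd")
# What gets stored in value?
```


rev("gegjd")
= rev("egjd") + "g"
= rev("gjd") + "e" + "g"
= rev("jd") + "g" + "e" + "g"
= rev("d") + "j" + "g" + "e" + "g"
= "d" + "j" + "g" + "e" + "g"
= "djgeg"


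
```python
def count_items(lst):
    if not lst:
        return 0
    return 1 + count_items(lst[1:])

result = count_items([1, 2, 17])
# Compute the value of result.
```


count_items([1, 2, 17])
= 1 + count_items([2, 17])
= 1 + 1 + count_items([17])
= 1 + 1 + 1 + count_items([])
= 1 + 1 + 1 + 0
= 3


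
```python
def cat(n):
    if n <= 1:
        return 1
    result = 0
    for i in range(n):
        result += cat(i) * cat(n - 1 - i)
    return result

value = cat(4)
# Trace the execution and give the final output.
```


cat(4)
= sum of cat(i) * cat(4-1-i) for i in 0..3
First compute sub-values bottom-up:
  cat(0) = 1, cat(1) = 1
  cat(2) = 1*1 + 1*1 = 2
  cat(3) = 1*2 + 1*1 + 2*1 = 5
Now cat(4):
  cat(0)*cat(3) = 1*5 = 5
  cat(1)*cat(2) = 1*2 = 2
  cat(2)*cat(1) = 2*1 = 2
  cat(3)*cat(0) = 5*1 = 5
= 5 + 2 + 2 + 5
= 14


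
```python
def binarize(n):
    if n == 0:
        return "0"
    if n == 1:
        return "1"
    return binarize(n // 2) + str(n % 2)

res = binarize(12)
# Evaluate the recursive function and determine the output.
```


binarize(12)
= binarize(6) + "0"
= binarize(3) + "0" + "0"
= binarize(1) + "1" + "0" + "0"
= "1" + "1" + "0" + "0"
= "1100"


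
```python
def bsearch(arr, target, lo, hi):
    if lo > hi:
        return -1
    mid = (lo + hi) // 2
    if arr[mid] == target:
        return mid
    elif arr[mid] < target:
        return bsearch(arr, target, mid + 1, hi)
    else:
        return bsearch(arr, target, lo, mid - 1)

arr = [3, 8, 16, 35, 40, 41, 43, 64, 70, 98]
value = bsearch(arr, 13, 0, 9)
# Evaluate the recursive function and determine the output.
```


bsearch(arr, 13, 0, 9)
lo=0, hi=9, mid=4, arr[mid]=40
40 > 13, search left half
lo=0, hi=3, mid=1, arr[mid]=8
8 < 13, search right half
lo=2, hi=3, mid=2, arr[mid]=16
16 > 13, search left half
lo > hi, target not found, return -1
= -1


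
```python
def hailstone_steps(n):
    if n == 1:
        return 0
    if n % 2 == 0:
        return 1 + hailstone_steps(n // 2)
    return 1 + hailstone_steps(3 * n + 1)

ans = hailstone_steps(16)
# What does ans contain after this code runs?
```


hailstone_steps(16)
16 is even -> hailstone_steps(8)
8 is even -> hailstone_steps(4)
4 is even -> hailstone_steps(2)
2 is even -> hailstone_steps(1)
Reached 1 after 4 steps
= 4


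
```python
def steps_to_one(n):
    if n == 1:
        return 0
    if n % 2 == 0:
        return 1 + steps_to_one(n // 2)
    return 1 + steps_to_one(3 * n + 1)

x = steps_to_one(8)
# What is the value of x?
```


steps_to_one(8)
8 is even -> steps_to_one(4)
4 is even -> steps_to_one(2)
2 is even -> steps_to_one(1)
Reached 1 after 3 steps
= 3


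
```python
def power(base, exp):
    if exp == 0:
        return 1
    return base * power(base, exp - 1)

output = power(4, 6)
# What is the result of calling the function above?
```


power(4, 6)
= 4 * power(4, 5)
= 4 * 4 * power(4, 4)
= 4 * 4 * 4 * power(4, 3)
= 4 * 4 * 4 * 4 * power(4, 2)
= 4 * 4 * 4 * 4 * 4 * power(4, 1)
= 4 * 4 * 4 * 4 * 4 * 4 * power(4, 0)
= 4 * 4 * 4 * 4 * 4 * 4 * 1
= 4096


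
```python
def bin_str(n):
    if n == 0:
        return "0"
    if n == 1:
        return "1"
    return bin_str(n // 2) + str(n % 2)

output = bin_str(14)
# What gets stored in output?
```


bin_str(14)
= bin_str(7) + "0"
= bin_str(3) + "1" + "0"
= bin_str(1) + "1" + "1" + "0"
= "1" + "1" + "1" + "0"
= "1110"


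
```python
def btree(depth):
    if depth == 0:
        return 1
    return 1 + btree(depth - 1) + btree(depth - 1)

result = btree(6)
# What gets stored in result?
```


btree(6)
= 1 + btree(5) + btree(5)
= 1 + 2 * btree(5)
btree(k) = 2^(k+1) - 1
btree(0) = 1
btree(1) = 3
btree(2) = 7
btree(3) = 15
btree(4) = 31
btree(6) = 2^7 - 1 = 127


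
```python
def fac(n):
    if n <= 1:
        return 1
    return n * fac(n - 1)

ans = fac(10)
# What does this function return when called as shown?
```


fac(10)
= 10 * fac(9)
= 10 * 9 * fac(8)
= 10 * 9 * 8 * fac(7)
= 10 * 9 * 8 * 7 * fac(6)
= 10 * 9 * 8 * 7 * 6 * fac(5)
= 10 * 9 * 8 * 7 * 6 * 5 * fac(4)
= 10 * 9 * 8 * 7 * 6 * 5 * 4 * fac(3)
= 10 * 9 * 8 * 7 * 6 * 5 * 4 * 3 * fac(2)
= 10 * 9 * 8 * 7 * 6 * 5 * 4 * 3 * 2 * fac(1)
= 10 * 9 * 8 * 7 * 6 * 5 * 4 * 3 * 2 * 1
= 3628800


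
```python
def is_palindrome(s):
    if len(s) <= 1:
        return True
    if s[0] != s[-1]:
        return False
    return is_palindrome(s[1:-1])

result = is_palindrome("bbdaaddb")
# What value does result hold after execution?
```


is_palindrome("bbdaaddb")
"bbdaaddb": s[0]='b' == s[-1]='b' -> is_palindrome("bdaadd")
"bdaadd": s[0]='b' != s[-1]='d' -> False
= False


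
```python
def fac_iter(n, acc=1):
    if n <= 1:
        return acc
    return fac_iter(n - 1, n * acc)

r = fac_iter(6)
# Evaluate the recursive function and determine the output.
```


fac_iter(6, 1)
= fac_iter(5, 6 * 1) = fac_iter(5, 6)
= fac_iter(4, 5 * 6) = fac_iter(4, 30)
= fac_iter(3, 4 * 30) = fac_iter(3, 120)
= fac_iter(2, 3 * 120) = fac_iter(2, 360)
= fac_iter(1, 2 * 360) = fac_iter(1, 720)
n <= 1, return acc = 720


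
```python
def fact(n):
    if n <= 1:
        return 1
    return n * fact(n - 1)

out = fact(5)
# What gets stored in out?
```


fact(5)
= 5 * fact(4)
= 5 * 4 * fact(3)
= 5 * 4 * 3 * fact(2)
= 5 * 4 * 3 * 2 * fact(1)
= 5 * 4 * 3 * 2 * 1
= 120


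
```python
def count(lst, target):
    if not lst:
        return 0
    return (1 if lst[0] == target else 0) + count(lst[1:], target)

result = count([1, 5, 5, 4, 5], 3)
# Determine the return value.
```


count([1, 5, 5, 4, 5], 3)
lst[0]=1 != 3: 0 + count([5, 5, 4, 5], 3)
lst[0]=5 != 3: 0 + count([5, 4, 5], 3)
lst[0]=5 != 3: 0 + count([4, 5], 3)
lst[0]=4 != 3: 0 + count([5], 3)
lst[0]=5 != 3: 0 + count([], 3)
= 0


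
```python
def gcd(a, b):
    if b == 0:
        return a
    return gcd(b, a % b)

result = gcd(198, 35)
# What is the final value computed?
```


gcd(198, 35)
= gcd(35, 198 % 35) = gcd(35, 23)
= gcd(23, 35 % 23) = gcd(23, 12)
= gcd(12, 23 % 12) = gcd(12, 11)
= gcd(11, 12 % 11) = gcd(11, 1)
= gcd(1, 11 % 1) = gcd(1, 0)
b == 0, return a = 1


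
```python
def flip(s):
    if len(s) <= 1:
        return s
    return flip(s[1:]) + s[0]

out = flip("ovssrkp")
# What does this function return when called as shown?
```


flip("ovssrkp")
= flip("vssrkp") + "o"
= flip("ssrkp") + "v" + "o"
= flip("srkp") + "s" + "v" + "o"
= flip("rkp") + "s" + "s" + "v" + "o"
= flip("kp") + "r" + "s" + "s" + "v" + "o"
= flip("p") + "k" + "r" + "s" + "s" + "v" + "o"
= "p" + "k" + "r" + "s" + "s" + "v" + "o"
= "pkrssvo"


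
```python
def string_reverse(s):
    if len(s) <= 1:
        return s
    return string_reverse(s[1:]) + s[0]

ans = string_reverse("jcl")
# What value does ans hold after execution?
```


string_reverse("jcl")
= string_reverse("cl") + "j"
= string_reverse("l") + "c" + "j"
= "l" + "c" + "j"
= "lcj"


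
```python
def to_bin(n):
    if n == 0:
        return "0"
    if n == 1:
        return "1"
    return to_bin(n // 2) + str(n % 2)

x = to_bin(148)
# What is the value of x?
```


to_bin(148)
= to_bin(74) + "0"
= to_bin(37) + "0" + "0"
= to_bin(18) + "1" + "0" + "0"
= to_bin(9) + "0" + "1" + "0" + "0"
= to_bin(4) + "1" + "0" + "1" + "0" + "0"
= to_bin(2) + "0" + "1" + "0" + "1" + "0" + "0"
= to_bin(1) + "0" + "0" + "1" + "0" + "1" + "0" + "0"
= "1" + "0" + "0" + "1" + "0" + "1" + "0" + "0"
= "10010100"


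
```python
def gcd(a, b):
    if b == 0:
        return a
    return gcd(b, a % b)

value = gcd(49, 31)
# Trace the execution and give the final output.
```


gcd(49, 31)
= gcd(31, 49 % 31) = gcd(31, 18)
= gcd(18, 31 % 18) = gcd(18, 13)
= gcd(13, 18 % 13) = gcd(13, 5)
= gcd(5, 13 % 5) = gcd(5, 3)
= gcd(3, 5 % 3) = gcd(3, 2)
= gcd(2, 3 % 2) = gcd(2, 1)
= gcd(1, 2 % 1) = gcd(1, 0)
b == 0, return a = 1


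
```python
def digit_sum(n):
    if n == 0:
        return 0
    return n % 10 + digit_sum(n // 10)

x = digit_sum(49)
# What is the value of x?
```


digit_sum(49)
= 9 + digit_sum(4)
= 9 + 4 + digit_sum(0)
= 9 + 4 + 0
= 13


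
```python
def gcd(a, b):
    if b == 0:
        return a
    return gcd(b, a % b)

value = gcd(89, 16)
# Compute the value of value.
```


gcd(89, 16)
= gcd(16, 89 % 16) = gcd(16, 9)
= gcd(9, 16 % 9) = gcd(9, 7)
= gcd(7, 9 % 7) = gcd(7, 2)
= gcd(2, 7 % 2) = gcd(2, 1)
= gcd(1, 2 % 1) = gcd(1, 0)
b == 0, return a = 1


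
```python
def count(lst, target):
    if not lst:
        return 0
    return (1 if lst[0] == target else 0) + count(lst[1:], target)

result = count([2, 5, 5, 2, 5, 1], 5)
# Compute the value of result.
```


count([2, 5, 5, 2, 5, 1], 5)
lst[0]=2 != 5: 0 + count([5, 5, 2, 5, 1], 5)
lst[0]=5 == 5: 1 + count([5, 2, 5, 1], 5)
lst[0]=5 == 5: 1 + count([2, 5, 1], 5)
lst[0]=2 != 5: 0 + count([5, 1], 5)
lst[0]=5 == 5: 1 + count([1], 5)
lst[0]=1 != 5: 0 + count([], 5)
= 3


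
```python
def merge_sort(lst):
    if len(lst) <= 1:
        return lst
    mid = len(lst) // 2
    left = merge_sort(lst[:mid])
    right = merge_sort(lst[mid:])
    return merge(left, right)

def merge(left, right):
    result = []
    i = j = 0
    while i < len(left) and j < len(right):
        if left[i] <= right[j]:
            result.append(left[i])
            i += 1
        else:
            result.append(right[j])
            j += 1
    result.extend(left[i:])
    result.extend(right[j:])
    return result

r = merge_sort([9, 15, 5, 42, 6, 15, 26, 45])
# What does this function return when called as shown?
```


merge_sort([9, 15, 5, 42, 6, 15, 26, 45])
Split into [9, 15, 5, 42] and [6, 15, 26, 45]
Left sorted: [5, 9, 15, 42]
Right sorted: [6, 15, 26, 45]
Merge [5, 9, 15, 42] and [6, 15, 26, 45]
= [5, 6, 9, 15, 15, 26, 42, 45]
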